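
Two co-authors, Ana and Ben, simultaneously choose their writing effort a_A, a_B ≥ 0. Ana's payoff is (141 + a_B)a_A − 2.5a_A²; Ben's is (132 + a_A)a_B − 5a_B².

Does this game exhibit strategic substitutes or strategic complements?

strategic complements

Expanding Ana's payoff: 141a_A + a_Ba_A − 2.5a_A².
∂π/∂a_A = 141 + a_B − 5a_A = 0, so a_A = 28.2 + 0.2a_B.
The best-response slope da_A/da_B = 0.2 > 0: the reaction function is upward-sloping, so the choices are strategic complements.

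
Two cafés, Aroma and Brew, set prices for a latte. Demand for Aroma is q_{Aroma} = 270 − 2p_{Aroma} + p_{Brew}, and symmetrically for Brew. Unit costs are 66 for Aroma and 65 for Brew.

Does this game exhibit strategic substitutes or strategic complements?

strategic complements

Aroma's profit: π = (p_{Aroma} − 66)(270 − 2p_{Aroma} + p_{Brew}).
∂π/∂p_{Aroma} = 402 − 4p_{Aroma} + p_{Brew} = 0 ⇒ p_{Aroma} = 100.5 + 0.25p_{Brew}.
The best-response slope dp_{Aroma}/dp_{Brew} = 0.25 > 0: the reaction function is upward-sloping, so the choices are strategic complements.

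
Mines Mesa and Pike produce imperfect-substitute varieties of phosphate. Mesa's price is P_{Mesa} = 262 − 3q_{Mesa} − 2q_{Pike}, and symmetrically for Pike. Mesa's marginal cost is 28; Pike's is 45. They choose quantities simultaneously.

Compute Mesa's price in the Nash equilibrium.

Mine Mesa's profit: π = q_{Mesa}(262 − 3q_{Mesa} − 2q_{Pike}) − 28q_{Mesa}.
∂π/∂q_{Mesa} = 234 − 6q_{Mesa} − 2q_{Pike} = 0 ⇒ q_{Mesa} = 39 − (1/3)q_{Pike}.
Similarly q_{Pike} = 217/6 − (1/3)q_{Mesa}.
Plugging q_{Pike} into Mesa's best response: q_{Mesa} = 39 − (1/3)(217/6 − (1/3)q_{Mesa}) ⇒ (8/9)q_{Mesa} = 485/18, so q_{Mesa} = 30.3125.
Then q_{Pike} = 217/6 − (1/3)·30.3125 = 26.0625.
P_{Mesa} = 262 − 3·30.3125 − 2·26.0625 = 118.9375.

118.9375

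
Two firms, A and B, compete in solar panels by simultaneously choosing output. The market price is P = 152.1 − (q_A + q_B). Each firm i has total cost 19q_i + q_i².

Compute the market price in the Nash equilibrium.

Firm A's profit: π = q_A(152.1 − (q_A + q_B)) − 19q_A − q_A².
∂π/∂q_A = 133.1 − 4q_A − q_B = 0, so q_A = 33.275 − 0.25q_B.
By symmetry q_B = q_A; substituting into the reaction function, 1.25q_A = 33.275 and q_A = 26.62.
Equilibrium price: P = 152.1 − 53.24 = 98.86.

98.86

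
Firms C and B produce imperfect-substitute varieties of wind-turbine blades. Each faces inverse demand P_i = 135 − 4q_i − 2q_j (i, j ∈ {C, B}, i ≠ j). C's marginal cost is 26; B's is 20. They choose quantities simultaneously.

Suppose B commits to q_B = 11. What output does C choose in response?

Firm C's profit: π = q_C(135 − 4q_C − 2q_B) − 26q_C.
∂π/∂q_C = 109 − 8q_C − 2q_B = 0 ⇒ q_C = 13.625 − 0.25q_B.
At q_B = 11: q_C = 13.625 − 0.25·11 = 10.875.

10.875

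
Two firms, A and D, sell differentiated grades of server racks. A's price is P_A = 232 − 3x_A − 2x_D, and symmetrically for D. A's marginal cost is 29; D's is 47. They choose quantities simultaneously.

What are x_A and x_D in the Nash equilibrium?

26.5, 22

Firm A's profit: π = x_A(232 − 3x_A − 2x_D) − 29x_A.
∂π/∂x_A = 203 − 6x_A − 2x_D = 0 ⇒ x_A = 203/6 − (1/3)x_D.
Similarly x_D = 185/6 − (1/3)x_A.
Substituting the second reaction function into the first: x_A = 203/6 − (1/3)(185/6 − (1/3)x_A), which gives (8/9)x_A = 212/9 ⇒ x_A = 26.5.
Then x_D = 185/6 − (1/3)·26.5 = 22.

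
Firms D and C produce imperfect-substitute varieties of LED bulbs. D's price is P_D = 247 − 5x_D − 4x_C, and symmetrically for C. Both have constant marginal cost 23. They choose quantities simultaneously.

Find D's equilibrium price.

Firm D's profit: π = x_D(247 − 5x_D − 4x_C) − 23x_D.
∂π/∂x_D = 224 − 10x_D − 4x_C = 0 ⇒ x_D = 22.4 − 0.4x_C.
By symmetry x_C = x_D; substituting into the reaction function, 1.4x_D = 22.4 and x_D = 16.
P_D = 247 − 5·16 − 4·16 = 103.

103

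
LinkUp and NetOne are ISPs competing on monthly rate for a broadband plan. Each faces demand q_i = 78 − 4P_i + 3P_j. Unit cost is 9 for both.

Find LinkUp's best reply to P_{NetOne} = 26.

24

LinkUp's profit: π = (P_{LinkUp} − 9)(78 − 4P_{LinkUp} + 3P_{NetOne}).
∂π/∂P_{LinkUp} = 114 − 8P_{LinkUp} + 3P_{NetOne} = 0 ⇒ P_{LinkUp} = 14.25 + 0.375P_{NetOne}.
At P_{NetOne} = 26: P_{LinkUp} = 14.25 + 0.375·26 = 24.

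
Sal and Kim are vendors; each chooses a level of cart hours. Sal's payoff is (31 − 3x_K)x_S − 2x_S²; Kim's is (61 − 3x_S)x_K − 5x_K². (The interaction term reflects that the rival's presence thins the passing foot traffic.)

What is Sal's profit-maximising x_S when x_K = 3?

5.5

Expanding Sal's payoff: 31x_S − 3x_Kx_S − 2x_S².
∂π/∂x_S = 31 − 3x_K − 4x_S = 0, so x_S = 7.75 − 0.75x_K.
At x_K = 3: x_S = 7.75 − 0.75·3 = 5.5.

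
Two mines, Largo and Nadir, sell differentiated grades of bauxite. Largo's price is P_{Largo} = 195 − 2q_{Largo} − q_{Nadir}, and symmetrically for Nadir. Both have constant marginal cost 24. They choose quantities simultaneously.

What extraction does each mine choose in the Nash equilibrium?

Mine Largo's profit: π = q_{Largo}(195 − 2q_{Largo} − q_{Nadir}) − 24q_{Largo}.
∂π/∂q_{Largo} = 171 − 4q_{Largo} − q_{Nadir} = 0 ⇒ q_{Largo} = 42.75 − 0.25q_{Nadir}.
The game is symmetric, so in equilibrium q_{Nadir} = q_{Largo}: the reaction function gives 1.25q_{Largo} = 42.75, hence q_{Largo} = 34.2.

34.2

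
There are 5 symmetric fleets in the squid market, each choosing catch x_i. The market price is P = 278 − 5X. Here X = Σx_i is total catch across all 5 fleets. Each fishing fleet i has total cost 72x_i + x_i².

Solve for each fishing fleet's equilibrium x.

6.4375

A representative fishing fleet's profit is π_i = x_i(278 − 5X) − 72x_i − x_i², with X = x_i + Σ_{j≠i} x_j.
First-order condition: 206 − 12x_i − 5Σ_{j≠i} x_j = 0.
In a symmetric equilibrium every fishing fleet chooses the same x, so Σ_{j≠i} x_j = 4x. The condition becomes 206 − 32x = 0, giving x = 206/32 = 6.4375.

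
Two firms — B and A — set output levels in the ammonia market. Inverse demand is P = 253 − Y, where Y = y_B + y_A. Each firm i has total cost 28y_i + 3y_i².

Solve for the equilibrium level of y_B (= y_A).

Firm B's profit: π = y_B(253 − (y_B + y_A)) − 28y_B − 3y_B².
∂π/∂y_B = 225 − 8y_B − y_A = 0, so y_B = 28.125 − 0.125y_A.
By symmetry y_A = y_B; substituting into the reaction function, 1.125y_B = 28.125 and y_B = 25.

25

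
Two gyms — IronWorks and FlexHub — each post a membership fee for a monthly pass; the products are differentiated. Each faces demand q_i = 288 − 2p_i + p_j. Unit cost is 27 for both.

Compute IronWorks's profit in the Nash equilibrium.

IronWorks's profit: π = (p_{IronWorks} − 27)(288 − 2p_{IronWorks} + p_{FlexHub}).
∂π/∂p_{IronWorks} = 342 − 4p_{IronWorks} + p_{FlexHub} = 0 ⇒ p_{IronWorks} = 85.5 + 0.25p_{FlexHub}.
By symmetry p_{FlexHub} = p_{IronWorks}; substituting into the reaction function, 0.75p_{IronWorks} = 85.5 and p_{IronWorks} = 114.
q_{IronWorks} = 288 − 2·114 + 114 = 174.
Profit = (114 − 27)·174 = 15138.

15138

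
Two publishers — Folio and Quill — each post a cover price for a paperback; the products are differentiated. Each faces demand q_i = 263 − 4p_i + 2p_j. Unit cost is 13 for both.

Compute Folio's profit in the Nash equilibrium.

6241

Folio's profit: π = (p_{Folio} − 13)(263 − 4p_{Folio} + 2p_{Quill}).
∂π/∂p_{Folio} = 315 − 8p_{Folio} + 2p_{Quill} = 0 ⇒ p_{Folio} = 39.375 + 0.25p_{Quill}.
The game is symmetric, so in equilibrium p_{Quill} = p_{Folio}: the reaction function gives 0.75p_{Folio} = 39.375, hence p_{Folio} = 52.5.
q_{Folio} = 263 − 4·52.5 + 2·52.5 = 158.
Profit = (52.5 − 13)·158 = 6241.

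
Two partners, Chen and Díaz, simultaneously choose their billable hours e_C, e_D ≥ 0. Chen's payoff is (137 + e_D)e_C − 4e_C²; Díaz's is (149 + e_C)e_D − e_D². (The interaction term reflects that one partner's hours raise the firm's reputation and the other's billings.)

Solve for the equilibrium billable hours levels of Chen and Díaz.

28.2, 88.6

Expanding Chen's payoff: 137e_C + e_De_C − 4e_C².
∂π/∂e_C = 137 + e_D − 8e_C = 0, so e_C = 17.125 + 0.125e_D.
Likewise for Díaz: e_D = 74.5 + 0.5e_C.
Solving the two reaction functions simultaneously: (1 − (0.125)(0.5))e_C = 17.125 + 0.125·74.5, so 0.9375e_C = 26.4375 and e_C = 28.2.
Then e_D = 74.5 + 0.5·28.2 = 88.6.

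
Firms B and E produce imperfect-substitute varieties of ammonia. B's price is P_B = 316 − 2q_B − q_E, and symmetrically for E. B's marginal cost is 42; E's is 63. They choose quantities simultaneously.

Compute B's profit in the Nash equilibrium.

Firm B's profit: π = q_B(316 − 2q_B − q_E) − 42q_B.
∂π/∂q_B = 274 − 4q_B − q_E = 0 ⇒ q_B = 68.5 − 0.25q_E.
Similarly q_E = 63.25 − 0.25q_B.
Plugging q_E into B's best response: q_B = 68.5 − 0.25(63.25 − 0.25q_B) ⇒ 0.9375q_B = 52.6875, so q_B = 56.2.
Then q_E = 63.25 − 0.25·56.2 = 49.2.
P_B = 316 − 2·56.2 − 49.2 = 154.4.
Profit = (154.4 − 42)·56.2 = 6316.88.

6316.88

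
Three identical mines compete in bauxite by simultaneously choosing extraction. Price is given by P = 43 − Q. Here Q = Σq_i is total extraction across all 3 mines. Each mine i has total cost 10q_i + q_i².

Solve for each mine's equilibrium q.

A representative mine's profit is π_i = q_i(43 − Q) − 10q_i − q_i², with Q = q_i + Σ_{j≠i} q_j.
First-order condition: 33 − 4q_i − Σ_{j≠i} q_j = 0.
With identical mines, set every q_j = q: then 33 − 4q − 2q = 0, i.e. q = 33/6 = 5.5.

5.5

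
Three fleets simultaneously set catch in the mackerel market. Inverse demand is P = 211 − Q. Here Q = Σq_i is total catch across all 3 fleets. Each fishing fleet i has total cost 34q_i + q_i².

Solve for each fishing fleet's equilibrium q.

29.5

A representative fishing fleet's profit is π_i = q_i(211 − Q) − 34q_i − q_i², with Q = q_i + Σ_{j≠i} q_j.
First-order condition: 177 − 4q_i − Σ_{j≠i} q_j = 0.
In a symmetric equilibrium every fishing fleet chooses the same q, so Σ_{j≠i} q_j = 2q. The condition becomes 177 − 6q = 0, giving q = 177/6 = 29.5.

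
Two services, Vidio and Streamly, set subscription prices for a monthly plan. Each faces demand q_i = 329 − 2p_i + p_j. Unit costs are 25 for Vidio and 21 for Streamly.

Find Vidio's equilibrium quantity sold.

Vidio's profit: π = (p_{Vidio} − 25)(329 − 2p_{Vidio} + p_{Streamly}).
∂π/∂p_{Vidio} = 379 − 4p_{Vidio} + p_{Streamly} = 0 ⇒ p_{Vidio} = 94.75 + 0.25p_{Streamly}.
Similarly p_{Streamly} = 92.75 + 0.25p_{Vidio}.
Substituting the second reaction function into the first: p_{Vidio} = 94.75 + 0.25(92.75 + 0.25p_{Vidio}), which gives 0.9375p_{Vidio} = 117.9375 ⇒ p_{Vidio} = 125.8.
Then p_{Streamly} = 92.75 + 0.25·125.8 = 124.2.
q_{Vidio} = 329 − 2·125.8 + 124.2 = 201.6.

201.6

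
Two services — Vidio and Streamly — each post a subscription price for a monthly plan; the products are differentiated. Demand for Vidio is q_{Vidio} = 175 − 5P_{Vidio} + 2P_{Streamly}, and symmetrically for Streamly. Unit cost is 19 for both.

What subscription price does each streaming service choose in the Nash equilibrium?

Vidio's profit: π = (P_{Vidio} − 19)(175 − 5P_{Vidio} + 2P_{Streamly}).
∂π/∂P_{Vidio} = 270 − 10P_{Vidio} + 2P_{Streamly} = 0 ⇒ P_{Vidio} = 27 + 0.2P_{Streamly}.
By symmetry P_{Streamly} = P_{Vidio}; substituting into the reaction function, 0.8P_{Vidio} = 27 and P_{Vidio} = 33.75.

33.75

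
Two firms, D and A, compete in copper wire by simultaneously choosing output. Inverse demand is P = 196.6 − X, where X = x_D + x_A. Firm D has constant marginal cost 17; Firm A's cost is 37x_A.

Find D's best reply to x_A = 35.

Firm D's profit: π = x_D(196.6 − (x_D + x_A)) − 17x_D.
∂π/∂x_D = 179.6 − 2x_D − x_A = 0, so x_D = 89.8 − 0.5x_A.
At x_A = 35: x_D = 89.8 − 0.5·35 = 72.3.

72.3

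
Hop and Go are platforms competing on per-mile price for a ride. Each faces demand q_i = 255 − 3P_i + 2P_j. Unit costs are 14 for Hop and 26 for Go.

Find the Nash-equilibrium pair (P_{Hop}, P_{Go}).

Hop's profit: π = (P_{Hop} − 14)(255 − 3P_{Hop} + 2P_{Go}).
∂π/∂P_{Hop} = 297 − 6P_{Hop} + 2P_{Go} = 0 ⇒ P_{Hop} = 49.5 + (1/3)P_{Go}.
Similarly P_{Go} = 55.5 + (1/3)P_{Hop}.
Plugging P_{Go} into Hop's best response: P_{Hop} = 49.5 + (1/3)(55.5 + (1/3)P_{Hop}) ⇒ (8/9)P_{Hop} = 68, so P_{Hop} = 76.5.
Then P_{Go} = 55.5 + (1/3)·76.5 = 81.

76.5, 81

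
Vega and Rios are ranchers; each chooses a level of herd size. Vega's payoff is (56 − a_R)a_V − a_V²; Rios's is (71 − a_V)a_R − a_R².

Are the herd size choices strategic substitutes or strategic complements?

strategic substitutes

Expanding Vega's payoff: 56a_V − a_Ra_V − a_V².
∂π/∂a_V = 56 − a_R − 2a_V = 0, so a_V = 28 − 0.5a_R.
The best-response slope da_V/da_R = −0.5 < 0: the reaction function is downward-sloping, so the choices are strategic substitutes.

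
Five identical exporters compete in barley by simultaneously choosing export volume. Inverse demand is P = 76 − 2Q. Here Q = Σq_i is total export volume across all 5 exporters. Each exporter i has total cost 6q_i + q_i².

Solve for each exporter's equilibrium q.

A representative exporter's profit is π_i = q_i(76 − 2Q) − 6q_i − q_i², with Q = q_i + Σ_{j≠i} q_j.
First-order condition: 70 − 6q_i − 2Σ_{j≠i} q_j = 0.
Imposing symmetry (q_j = q for all j) turns Σ_{j≠i} q_j into 4q, so 70 = 14q and q = 5.

5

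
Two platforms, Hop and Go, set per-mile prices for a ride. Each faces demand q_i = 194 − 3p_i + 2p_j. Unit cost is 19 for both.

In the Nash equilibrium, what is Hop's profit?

5742.1875

Hop's profit: π = (p_{Hop} − 19)(194 − 3p_{Hop} + 2p_{Go}).
∂π/∂p_{Hop} = 251 − 6p_{Hop} + 2p_{Go} = 0 ⇒ p_{Hop} = 251/6 + (1/3)p_{Go}.
Setting p_{Hop} = p_{Go} in the reaction function: p_{Hop} = 251/6 + (1/3)p_{Hop}, so p_{Hop} = (251/6) / (2/3) = 62.75.
q_{Hop} = 194 − 3·62.75 + 2·62.75 = 131.25.
Profit = (62.75 − 19)·131.25 = 5742.1875.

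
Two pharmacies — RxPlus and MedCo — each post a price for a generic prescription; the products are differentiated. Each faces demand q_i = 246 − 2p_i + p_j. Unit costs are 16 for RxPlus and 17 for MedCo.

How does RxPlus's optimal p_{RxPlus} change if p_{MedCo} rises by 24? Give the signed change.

RxPlus's profit: π = (p_{RxPlus} − 16)(246 − 2p_{RxPlus} + p_{MedCo}).
∂π/∂p_{RxPlus} = 278 − 4p_{RxPlus} + p_{MedCo} = 0 ⇒ p_{RxPlus} = 69.5 + 0.25p_{MedCo}.
The reaction-function slope is 0.25, so a 24-unit rise in p_{MedCo} moves p_{RxPlus} by 0.25 × 24 = 6. RxPlus's best response rises — the actions are strategic complements.

6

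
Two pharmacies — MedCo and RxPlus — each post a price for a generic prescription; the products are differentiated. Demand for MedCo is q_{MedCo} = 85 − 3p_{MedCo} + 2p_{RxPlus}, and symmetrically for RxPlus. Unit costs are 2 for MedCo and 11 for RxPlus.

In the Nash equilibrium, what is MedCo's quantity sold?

MedCo's profit: π = (p_{MedCo} − 2)(85 − 3p_{MedCo} + 2p_{RxPlus}).
∂π/∂p_{MedCo} = 91 − 6p_{MedCo} + 2p_{RxPlus} = 0 ⇒ p_{MedCo} = 91/6 + (1/3)p_{RxPlus}.
Similarly p_{RxPlus} = 59/3 + (1/3)p_{MedCo}.
Plugging p_{RxPlus} into MedCo's best response: p_{MedCo} = 91/6 + (1/3)(59/3 + (1/3)p_{MedCo}) ⇒ (8/9)p_{MedCo} = 391/18, so p_{MedCo} = 24.4375.
Then p_{RxPlus} = 59/3 + (1/3)·24.4375 = 27.8125.
q_{MedCo} = 85 − 3·24.4375 + 2·27.8125 = 67.3125.

67.3125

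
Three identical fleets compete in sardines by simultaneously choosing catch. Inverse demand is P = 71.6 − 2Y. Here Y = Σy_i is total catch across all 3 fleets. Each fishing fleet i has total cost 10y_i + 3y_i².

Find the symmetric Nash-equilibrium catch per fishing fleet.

4.4

A representative fishing fleet's profit is π_i = y_i(71.6 − 2Y) − 10y_i − 3y_i², with Y = y_i + Σ_{j≠i} y_j.
First-order condition: 61.6 − 10y_i − 2Σ_{j≠i} y_j = 0.
Imposing symmetry (y_j = y for all j) turns Σ_{j≠i} y_j into 2y, so 61.6 = 14y and y = 4.4.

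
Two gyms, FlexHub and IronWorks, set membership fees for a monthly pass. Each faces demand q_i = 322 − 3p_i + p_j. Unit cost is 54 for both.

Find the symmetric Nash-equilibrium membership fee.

FlexHub's profit: π = (p_{FlexHub} − 54)(322 − 3p_{FlexHub} + p_{IronWorks}).
∂π/∂p_{FlexHub} = 484 − 6p_{FlexHub} + p_{IronWorks} = 0 ⇒ p_{FlexHub} = 242/3 + (1/6)p_{IronWorks}.
The game is symmetric, so in equilibrium p_{IronWorks} = p_{FlexHub}: the reaction function gives (5/6)p_{FlexHub} = 242/3, hence p_{FlexHub} = 96.8.

96.8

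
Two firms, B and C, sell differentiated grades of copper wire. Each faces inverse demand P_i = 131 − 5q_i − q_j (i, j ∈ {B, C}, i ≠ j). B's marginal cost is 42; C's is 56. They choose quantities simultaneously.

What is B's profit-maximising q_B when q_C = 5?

Firm B's profit: π = q_B(131 − 5q_B − q_C) − 42q_B.
∂π/∂q_B = 89 − 10q_B − q_C = 0 ⇒ q_B = 8.9 − 0.1q_C.
At q_C = 5: q_B = 8.9 − 0.1·5 = 8.4.

8.4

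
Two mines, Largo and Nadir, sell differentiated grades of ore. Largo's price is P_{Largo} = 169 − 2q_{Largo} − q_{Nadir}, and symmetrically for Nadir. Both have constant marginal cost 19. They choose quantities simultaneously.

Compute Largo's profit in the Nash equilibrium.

Mine Largo's profit: π = q_{Largo}(169 − 2q_{Largo} − q_{Nadir}) − 19q_{Largo}.
∂π/∂q_{Largo} = 150 − 4q_{Largo} − q_{Nadir} = 0 ⇒ q_{Largo} = 37.5 − 0.25q_{Nadir}.
Setting q_{Largo} = q_{Nadir} in the reaction function: q_{Largo} = 37.5 − 0.25q_{Largo}, so q_{Largo} = 37.5 / 1.25 = 30.
P_{Largo} = 169 − 2·30 − 30 = 79.
Profit = (79 − 19)·30 = 1800.

1800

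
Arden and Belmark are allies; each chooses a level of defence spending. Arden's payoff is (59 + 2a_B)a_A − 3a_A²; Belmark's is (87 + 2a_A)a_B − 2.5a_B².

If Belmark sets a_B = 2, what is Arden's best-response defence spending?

10.5

Expanding Arden's payoff: 59a_A + 2a_Ba_A − 3a_A².
∂π/∂a_A = 59 + 2a_B − 6a_A = 0, so a_A = 59/6 + (1/3)a_B.
At a_B = 2: a_A = 59/6 + (1/3)·2 = 10.5.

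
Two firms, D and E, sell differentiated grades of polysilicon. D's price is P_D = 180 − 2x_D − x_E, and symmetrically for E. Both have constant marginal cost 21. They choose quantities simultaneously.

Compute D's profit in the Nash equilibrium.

2022.48

Firm D's profit: π = x_D(180 − 2x_D − x_E) − 21x_D.
∂π/∂x_D = 159 − 4x_D − x_E = 0 ⇒ x_D = 39.75 − 0.25x_E.
The game is symmetric, so in equilibrium x_E = x_D: the reaction function gives 1.25x_D = 39.75, hence x_D = 31.8.
P_D = 180 − 2·31.8 − 31.8 = 84.6.
Profit = (84.6 − 21)·31.8 = 2022.48.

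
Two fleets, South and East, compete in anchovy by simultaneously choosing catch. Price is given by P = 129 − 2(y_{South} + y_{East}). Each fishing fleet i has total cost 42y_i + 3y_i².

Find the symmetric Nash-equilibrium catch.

7.25

Fishing fleet South's profit: π = y_{South}(129 − 2(y_{South} + y_{East})) − 42y_{South} − 3y_{South}².
∂π/∂y_{South} = 87 − 10y_{South} − 2y_{East} = 0, so y_{South} = 8.7 − 0.2y_{East}.
The game is symmetric, so in equilibrium y_{East} = y_{South}: the reaction function gives 1.2y_{South} = 8.7, hence y_{South} = 7.25.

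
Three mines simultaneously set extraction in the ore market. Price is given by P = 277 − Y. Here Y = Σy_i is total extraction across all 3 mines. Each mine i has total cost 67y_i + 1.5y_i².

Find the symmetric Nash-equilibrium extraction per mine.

30

A representative mine's profit is π_i = y_i(277 − Y) − 67y_i − 1.5y_i², with Y = y_i + Σ_{j≠i} y_j.
First-order condition: 210 − 5y_i − Σ_{j≠i} y_j = 0.
With identical mines, set every y_j = y: then 210 − 5y − 2y = 0, i.e. y = 210/7 = 30.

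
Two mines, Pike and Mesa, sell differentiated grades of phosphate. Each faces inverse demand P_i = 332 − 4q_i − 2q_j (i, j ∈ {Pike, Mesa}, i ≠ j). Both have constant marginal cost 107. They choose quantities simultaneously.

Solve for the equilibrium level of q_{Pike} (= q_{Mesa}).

22.5

Mine Pike's profit: π = q_{Pike}(332 − 4q_{Pike} − 2q_{Mesa}) − 107q_{Pike}.
∂π/∂q_{Pike} = 225 − 8q_{Pike} − 2q_{Mesa} = 0 ⇒ q_{Pike} = 28.125 − 0.25q_{Mesa}.
Setting q_{Pike} = q_{Mesa} in the reaction function: q_{Pike} = 28.125 − 0.25q_{Pike}, so q_{Pike} = 28.125 / 1.25 = 22.5.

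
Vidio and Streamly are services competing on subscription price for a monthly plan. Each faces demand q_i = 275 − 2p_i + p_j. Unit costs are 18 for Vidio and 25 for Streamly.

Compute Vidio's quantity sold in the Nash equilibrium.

173.2

Vidio's profit: π = (p_{Vidio} − 18)(275 − 2p_{Vidio} + p_{Streamly}).
∂π/∂p_{Vidio} = 311 − 4p_{Vidio} + p_{Streamly} = 0 ⇒ p_{Vidio} = 77.75 + 0.25p_{Streamly}.
Similarly p_{Streamly} = 81.25 + 0.25p_{Vidio}.
Substituting the second reaction function into the first: p_{Vidio} = 77.75 + 0.25(81.25 + 0.25p_{Vidio}), which gives 0.9375p_{Vidio} = 98.0625 ⇒ p_{Vidio} = 104.6.
Then p_{Streamly} = 81.25 + 0.25·104.6 = 107.4.
q_{Vidio} = 275 − 2·104.6 + 107.4 = 173.2.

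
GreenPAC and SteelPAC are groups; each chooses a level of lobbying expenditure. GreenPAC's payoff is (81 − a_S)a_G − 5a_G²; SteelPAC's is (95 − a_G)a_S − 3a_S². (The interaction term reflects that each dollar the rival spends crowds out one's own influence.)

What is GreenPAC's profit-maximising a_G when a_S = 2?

7.9

Expanding GreenPAC's payoff: 81a_G − a_Sa_G − 5a_G².
∂π/∂a_G = 81 − a_S − 10a_G = 0, so a_G = 8.1 − 0.1a_S.
At a_S = 2: a_G = 8.1 − 0.1·2 = 7.9.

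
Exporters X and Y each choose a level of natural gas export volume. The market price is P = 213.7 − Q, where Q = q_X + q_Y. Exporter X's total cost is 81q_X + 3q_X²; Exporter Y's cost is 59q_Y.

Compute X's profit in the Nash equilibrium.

Exporter X's profit: π = q_X(213.7 − (q_X + q_Y)) − 81q_X − 3q_X².
∂π/∂q_X = 132.7 − 8q_X − q_Y = 0, so q_X = 16.5875 − 0.125q_Y.
For Y: ∂π/∂q_Y = 154.7 − 2q_Y − q_X = 0 ⇒ q_Y = 77.35 − 0.5q_X.
Solving the two reaction functions simultaneously: (1 − (−0.125)(−0.5))q_X = 16.5875 − 0.125·77.35, so 0.9375q_X = 1107/160 and q_X = 7.38.
Then q_Y = 77.35 − 0.5·7.38 = 73.66.
Price P = 213.7 − 81.04 = 132.66.
X's profit: (132.66 − 81)·7.38 − 3(7.38)² = 217.8576.

217.8576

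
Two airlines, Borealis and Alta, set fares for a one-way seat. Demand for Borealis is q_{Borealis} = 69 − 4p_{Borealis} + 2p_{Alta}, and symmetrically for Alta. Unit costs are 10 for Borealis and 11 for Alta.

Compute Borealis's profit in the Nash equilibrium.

275.56

Borealis's profit: π = (p_{Borealis} − 10)(69 − 4p_{Borealis} + 2p_{Alta}).
∂π/∂p_{Borealis} = 109 − 8p_{Borealis} + 2p_{Alta} = 0 ⇒ p_{Borealis} = 13.625 + 0.25p_{Alta}.
Similarly p_{Alta} = 14.125 + 0.25p_{Borealis}.
Solving the two reaction functions simultaneously: (1 − (0.25)(0.25))p_{Borealis} = 13.625 + 0.25·14.125, so 0.9375p_{Borealis} = 549/32 and p_{Borealis} = 18.3.
Then p_{Alta} = 14.125 + 0.25·18.3 = 18.7.
q_{Borealis} = 69 − 4·18.3 + 2·18.7 = 33.2.
Profit = (18.3 − 10)·33.2 = 275.56.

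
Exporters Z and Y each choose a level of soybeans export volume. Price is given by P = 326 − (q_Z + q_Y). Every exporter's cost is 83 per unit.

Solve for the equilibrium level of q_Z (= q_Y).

Exporter Z's profit: π = q_Z(326 − (q_Z + q_Y)) − 83q_Z.
∂π/∂q_Z = 243 − 2q_Z − q_Y = 0, so q_Z = 121.5 − 0.5q_Y.
Setting q_Z = q_Y in the reaction function: q_Z = 121.5 − 0.5q_Z, so q_Z = 121.5 / 1.5 = 81.

81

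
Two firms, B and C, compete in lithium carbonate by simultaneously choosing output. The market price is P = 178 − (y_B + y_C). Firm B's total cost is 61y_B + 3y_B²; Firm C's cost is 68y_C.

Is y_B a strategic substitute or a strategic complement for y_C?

Firm B's profit: π = y_B(178 − (y_B + y_C)) − 61y_B − 3y_B².
∂π/∂y_B = 117 − 8y_B − y_C = 0, so y_B = 14.625 − 0.125y_C.
The best-response slope dy_B/dy_C = −0.125 < 0: the reaction function is downward-sloping, so the choices are strategic substitutes.

strategic substitutes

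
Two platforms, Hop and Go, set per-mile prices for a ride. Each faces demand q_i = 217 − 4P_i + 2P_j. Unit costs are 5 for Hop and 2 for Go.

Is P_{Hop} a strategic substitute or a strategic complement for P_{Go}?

strategic complements

Hop's profit: π = (P_{Hop} − 5)(217 − 4P_{Hop} + 2P_{Go}).
∂π/∂P_{Hop} = 237 − 8P_{Hop} + 2P_{Go} = 0 ⇒ P_{Hop} = 29.625 + 0.25P_{Go}.
The best-response slope dP_{Hop}/dP_{Go} = 0.25 > 0: the reaction function is upward-sloping, so the choices are strategic complements.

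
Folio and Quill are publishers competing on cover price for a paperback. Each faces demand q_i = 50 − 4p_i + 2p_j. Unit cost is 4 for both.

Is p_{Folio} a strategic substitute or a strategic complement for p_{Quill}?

Folio's profit: π = (p_{Folio} − 4)(50 − 4p_{Folio} + 2p_{Quill}).
∂π/∂p_{Folio} = 66 − 8p_{Folio} + 2p_{Quill} = 0 ⇒ p_{Folio} = 8.25 + 0.25p_{Quill}.
The best-response slope dp_{Folio}/dp_{Quill} = 0.25 > 0: the reaction function is upward-sloping, so the choices are strategic complements.

strategic complements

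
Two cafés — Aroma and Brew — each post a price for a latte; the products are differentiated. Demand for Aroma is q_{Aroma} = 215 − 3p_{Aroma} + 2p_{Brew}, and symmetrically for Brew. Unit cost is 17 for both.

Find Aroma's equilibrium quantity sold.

Aroma's profit: π = (p_{Aroma} − 17)(215 − 3p_{Aroma} + 2p_{Brew}).
∂π/∂p_{Aroma} = 266 − 6p_{Aroma} + 2p_{Brew} = 0 ⇒ p_{Aroma} = 133/3 + (1/3)p_{Brew}.
Setting p_{Aroma} = p_{Brew} in the reaction function: p_{Aroma} = 133/3 + (1/3)p_{Aroma}, so p_{Aroma} = (133/3) / (2/3) = 66.5.
q_{Aroma} = 215 − 3·66.5 + 2·66.5 = 148.5.

148.5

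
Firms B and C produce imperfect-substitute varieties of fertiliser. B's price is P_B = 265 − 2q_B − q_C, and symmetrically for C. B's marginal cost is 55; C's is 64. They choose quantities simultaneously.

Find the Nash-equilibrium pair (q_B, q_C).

42.6, 39.6

Firm B's profit: π = q_B(265 − 2q_B − q_C) − 55q_B.
∂π/∂q_B = 210 − 4q_B − q_C = 0 ⇒ q_B = 52.5 − 0.25q_C.
Similarly q_C = 50.25 − 0.25q_B.
Plugging q_C into B's best response: q_B = 52.5 − 0.25(50.25 − 0.25q_B) ⇒ 0.9375q_B = 39.9375, so q_B = 42.6.
Then q_C = 50.25 − 0.25·42.6 = 39.6.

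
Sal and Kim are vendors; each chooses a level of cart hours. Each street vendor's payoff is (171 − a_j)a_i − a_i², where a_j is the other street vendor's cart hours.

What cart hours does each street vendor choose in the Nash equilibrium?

Sal's payoff is (171 − a_K)a_S − a_S².
∂π/∂a_S = 171 − a_K − 2a_S = 0, so a_S = 85.5 − 0.5a_K.
Setting a_S = a_K in the reaction function: a_S = 85.5 − 0.5a_S, so a_S = 85.5 / 1.5 = 57.

57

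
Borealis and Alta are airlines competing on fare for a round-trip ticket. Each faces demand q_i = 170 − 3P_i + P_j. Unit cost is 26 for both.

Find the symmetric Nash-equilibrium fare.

49.6

Borealis's profit: π = (P_{Borealis} − 26)(170 − 3P_{Borealis} + P_{Alta}).
∂π/∂P_{Borealis} = 248 − 6P_{Borealis} + P_{Alta} = 0 ⇒ P_{Borealis} = 124/3 + (1/6)P_{Alta}.
By symmetry P_{Alta} = P_{Borealis}; substituting into the reaction function, (5/6)P_{Borealis} = 124/3 and P_{Borealis} = 49.6.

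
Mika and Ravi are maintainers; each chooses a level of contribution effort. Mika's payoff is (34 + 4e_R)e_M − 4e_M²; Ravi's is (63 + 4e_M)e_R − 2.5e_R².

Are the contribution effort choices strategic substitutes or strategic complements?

strategic complements

Expanding Mika's payoff: 34e_M + 4e_Re_M − 4e_M².
∂π/∂e_M = 34 + 4e_R − 8e_M = 0, so e_M = 4.25 + 0.5e_R.
The best-response slope de_M/de_R = 0.5 > 0: the reaction function is upward-sloping, so the choices are strategic complements.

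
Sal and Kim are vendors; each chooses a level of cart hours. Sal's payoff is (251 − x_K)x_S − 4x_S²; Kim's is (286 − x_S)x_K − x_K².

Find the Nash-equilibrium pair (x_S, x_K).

14.4, 135.8

Expanding Sal's payoff: 251x_S − x_Kx_S − 4x_S².
∂π/∂x_S = 251 − x_K − 8x_S = 0, so x_S = 31.375 − 0.125x_K.
Likewise for Kim: x_K = 143 − 0.5x_S.
Solving the two reaction functions simultaneously: (1 − (−0.125)(−0.5))x_S = 31.375 − 0.125·143, so 0.9375x_S = 13.5 and x_S = 14.4.
Then x_K = 143 − 0.5·14.4 = 135.8.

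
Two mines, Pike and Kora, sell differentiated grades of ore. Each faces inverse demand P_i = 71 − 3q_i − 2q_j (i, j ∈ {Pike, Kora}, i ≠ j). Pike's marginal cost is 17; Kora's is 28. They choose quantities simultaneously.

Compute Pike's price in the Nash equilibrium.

Mine Pike's profit: π = q_{Pike}(71 − 3q_{Pike} − 2q_{Kora}) − 17q_{Pike}.
∂π/∂q_{Pike} = 54 − 6q_{Pike} − 2q_{Kora} = 0 ⇒ q_{Pike} = 9 − (1/3)q_{Kora}.
Similarly q_{Kora} = 43/6 − (1/3)q_{Pike}.
Solving the two reaction functions simultaneously: (1 − (−1/3)(−1/3))q_{Pike} = 9 − (1/3)·(43/6), so (8/9)q_{Pike} = 119/18 and q_{Pike} = 7.4375.
Then q_{Kora} = 43/6 − (1/3)·7.4375 = 4.6875.
P_{Pike} = 71 − 3·7.4375 − 2·4.6875 = 39.3125.

39.3125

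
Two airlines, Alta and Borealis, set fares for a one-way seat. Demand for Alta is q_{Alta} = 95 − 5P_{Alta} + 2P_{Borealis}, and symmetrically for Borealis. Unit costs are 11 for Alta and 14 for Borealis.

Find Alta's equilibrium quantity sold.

Alta's profit: π = (P_{Alta} − 11)(95 − 5P_{Alta} + 2P_{Borealis}).
∂π/∂P_{Alta} = 150 − 10P_{Alta} + 2P_{Borealis} = 0 ⇒ P_{Alta} = 15 + 0.2P_{Borealis}.
Similarly P_{Borealis} = 16.5 + 0.2P_{Alta}.
Plugging P_{Borealis} into Alta's best response: P_{Alta} = 15 + 0.2(16.5 + 0.2P_{Alta}) ⇒ 0.96P_{Alta} = 18.3, so P_{Alta} = 19.0625.
Then P_{Borealis} = 16.5 + 0.2·19.0625 = 20.3125.
q_{Alta} = 95 − 5·19.0625 + 2·20.3125 = 40.3125.

40.3125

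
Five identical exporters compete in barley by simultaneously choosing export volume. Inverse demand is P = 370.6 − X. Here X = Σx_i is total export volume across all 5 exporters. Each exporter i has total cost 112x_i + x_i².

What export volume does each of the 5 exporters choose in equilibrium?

32.325

A representative exporter's profit is π_i = x_i(370.6 − X) − 112x_i − x_i², with X = x_i + Σ_{j≠i} x_j.
First-order condition: 258.6 − 4x_i − Σ_{j≠i} x_j = 0.
Imposing symmetry (x_j = x for all j) turns Σ_{j≠i} x_j into 4x, so 258.6 = 8x and x = 32.325.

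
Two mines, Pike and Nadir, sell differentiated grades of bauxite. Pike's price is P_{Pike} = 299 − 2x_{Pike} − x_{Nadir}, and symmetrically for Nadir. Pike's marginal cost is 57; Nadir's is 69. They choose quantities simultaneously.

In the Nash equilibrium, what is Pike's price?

155.4

Mine Pike's profit: π = x_{Pike}(299 − 2x_{Pike} − x_{Nadir}) − 57x_{Pike}.
∂π/∂x_{Pike} = 242 − 4x_{Pike} − x_{Nadir} = 0 ⇒ x_{Pike} = 60.5 − 0.25x_{Nadir}.
Similarly x_{Nadir} = 57.5 − 0.25x_{Pike}.
Plugging x_{Nadir} into Pike's best response: x_{Pike} = 60.5 − 0.25(57.5 − 0.25x_{Pike}) ⇒ 0.9375x_{Pike} = 46.125, so x_{Pike} = 49.2.
Then x_{Nadir} = 57.5 − 0.25·49.2 = 45.2.
P_{Pike} = 299 − 2·49.2 − 45.2 = 155.4.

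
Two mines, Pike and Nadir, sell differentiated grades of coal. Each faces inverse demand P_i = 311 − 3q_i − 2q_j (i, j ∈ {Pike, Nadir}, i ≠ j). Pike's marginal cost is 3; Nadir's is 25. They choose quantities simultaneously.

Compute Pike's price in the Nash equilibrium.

Mine Pike's profit: π = q_{Pike}(311 − 3q_{Pike} − 2q_{Nadir}) − 3q_{Pike}.
∂π/∂q_{Pike} = 308 − 6q_{Pike} − 2q_{Nadir} = 0 ⇒ q_{Pike} = 154/3 − (1/3)q_{Nadir}.
Similarly q_{Nadir} = 143/3 − (1/3)q_{Pike}.
Solving the two reaction functions simultaneously: (1 − (−1/3)(−1/3))q_{Pike} = 154/3 − (1/3)·(143/3), so (8/9)q_{Pike} = 319/9 and q_{Pike} = 39.875.
Then q_{Nadir} = 143/3 − (1/3)·39.875 = 34.375.
P_{Pike} = 311 − 3·39.875 − 2·34.375 = 122.625.

122.625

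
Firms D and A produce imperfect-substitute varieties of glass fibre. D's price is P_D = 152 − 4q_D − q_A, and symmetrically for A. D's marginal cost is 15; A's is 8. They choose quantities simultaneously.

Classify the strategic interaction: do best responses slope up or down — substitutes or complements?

strategic substitutes

Firm D's profit: π = q_D(152 − 4q_D − q_A) − 15q_D.
∂π/∂q_D = 137 − 8q_D − q_A = 0 ⇒ q_D = 17.125 − 0.125q_A.
The best-response slope dq_D/dq_A = −0.125 < 0: the reaction function is downward-sloping, so the choices are strategic substitutes.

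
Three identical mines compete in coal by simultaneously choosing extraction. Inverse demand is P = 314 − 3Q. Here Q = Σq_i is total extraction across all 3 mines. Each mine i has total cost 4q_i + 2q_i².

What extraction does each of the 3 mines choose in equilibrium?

A representative mine's profit is π_i = q_i(314 − 3Q) − 4q_i − 2q_i², with Q = q_i + Σ_{j≠i} q_j.
First-order condition: 310 − 10q_i − 3Σ_{j≠i} q_j = 0.
In a symmetric equilibrium every mine chooses the same q, so Σ_{j≠i} q_j = 2q. The condition becomes 310 − 16q = 0, giving q = 310/16 = 19.375.

19.375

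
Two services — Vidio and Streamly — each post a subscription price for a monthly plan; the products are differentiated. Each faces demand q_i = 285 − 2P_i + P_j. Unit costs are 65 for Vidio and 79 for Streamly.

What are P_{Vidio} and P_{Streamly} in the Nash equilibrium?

140.2, 145.8

Vidio's profit: π = (P_{Vidio} − 65)(285 − 2P_{Vidio} + P_{Streamly}).
∂π/∂P_{Vidio} = 415 − 4P_{Vidio} + P_{Streamly} = 0 ⇒ P_{Vidio} = 103.75 + 0.25P_{Streamly}.
Similarly P_{Streamly} = 110.75 + 0.25P_{Vidio}.
Substituting the second reaction function into the first: P_{Vidio} = 103.75 + 0.25(110.75 + 0.25P_{Vidio}), which gives 0.9375P_{Vidio} = 131.4375 ⇒ P_{Vidio} = 140.2.
Then P_{Streamly} = 110.75 + 0.25·140.2 = 145.8.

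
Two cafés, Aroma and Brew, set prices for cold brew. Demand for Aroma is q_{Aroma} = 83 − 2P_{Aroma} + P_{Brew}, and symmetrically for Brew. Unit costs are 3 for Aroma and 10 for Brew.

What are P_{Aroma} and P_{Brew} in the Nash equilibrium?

30.6, 33.4

Aroma's profit: π = (P_{Aroma} − 3)(83 − 2P_{Aroma} + P_{Brew}).
∂π/∂P_{Aroma} = 89 − 4P_{Aroma} + P_{Brew} = 0 ⇒ P_{Aroma} = 22.25 + 0.25P_{Brew}.
Similarly P_{Brew} = 25.75 + 0.25P_{Aroma}.
Solving the two reaction functions simultaneously: (1 − (0.25)(0.25))P_{Aroma} = 22.25 + 0.25·25.75, so 0.9375P_{Aroma} = 28.6875 and P_{Aroma} = 30.6.
Then P_{Brew} = 25.75 + 0.25·30.6 = 33.4.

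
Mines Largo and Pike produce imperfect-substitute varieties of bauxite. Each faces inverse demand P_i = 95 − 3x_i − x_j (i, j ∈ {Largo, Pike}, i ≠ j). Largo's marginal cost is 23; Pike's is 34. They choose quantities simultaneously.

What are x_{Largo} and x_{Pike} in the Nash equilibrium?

Mine Largo's profit: π = x_{Largo}(95 − 3x_{Largo} − x_{Pike}) − 23x_{Largo}.
∂π/∂x_{Largo} = 72 − 6x_{Largo} − x_{Pike} = 0 ⇒ x_{Largo} = 12 − (1/6)x_{Pike}.
Similarly x_{Pike} = 61/6 − (1/6)x_{Largo}.
Substituting the second reaction function into the first: x_{Largo} = 12 − (1/6)(61/6 − (1/6)x_{Largo}), which gives (35/36)x_{Largo} = 371/36 ⇒ x_{Largo} = 10.6.
Then x_{Pike} = 61/6 − (1/6)·10.6 = 8.4.

10.6, 8.4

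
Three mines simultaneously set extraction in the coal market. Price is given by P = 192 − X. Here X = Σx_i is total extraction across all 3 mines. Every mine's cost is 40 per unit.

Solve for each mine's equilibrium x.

38

A representative mine's profit is π_i = x_i(192 − X) − 40x_i, with X = x_i + Σ_{j≠i} x_j.
First-order condition: 152 − 2x_i − Σ_{j≠i} x_j = 0.
In a symmetric equilibrium every mine chooses the same x, so Σ_{j≠i} x_j = 2x. The condition becomes 152 − 4x = 0, giving x = 152/4 = 38.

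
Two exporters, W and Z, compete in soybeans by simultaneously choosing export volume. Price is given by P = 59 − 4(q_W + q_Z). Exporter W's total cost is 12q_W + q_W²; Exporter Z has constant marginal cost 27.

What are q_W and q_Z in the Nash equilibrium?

3.875, 2.0625

Exporter W's profit: π = q_W(59 − 4(q_W + q_Z)) − 12q_W − q_W².
∂π/∂q_W = 47 − 10q_W − 4q_Z = 0, so q_W = 4.7 − 0.4q_Z.
For Z: ∂π/∂q_Z = 32 − 8q_Z − 4q_W = 0 ⇒ q_Z = 4 − 0.5q_W.
Substituting the second reaction function into the first: q_W = 4.7 − 0.4(4 − 0.5q_W), which gives 0.8q_W = 3.1 ⇒ q_W = 3.875.
Then q_Z = 4 − 0.5·3.875 = 2.0625.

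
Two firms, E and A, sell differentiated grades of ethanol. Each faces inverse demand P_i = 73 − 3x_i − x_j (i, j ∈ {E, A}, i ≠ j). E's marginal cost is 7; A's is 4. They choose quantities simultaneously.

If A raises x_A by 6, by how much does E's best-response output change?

Firm E's profit: π = x_E(73 − 3x_E − x_A) − 7x_E.
∂π/∂x_E = 66 − 6x_E − x_A = 0 ⇒ x_E = 11 − (1/6)x_A.
The reaction-function slope is −1/6, so a 6-unit rise in x_A moves x_E by −1/6 × 6 = −1. E's best response falls — the actions are strategic substitutes.

-1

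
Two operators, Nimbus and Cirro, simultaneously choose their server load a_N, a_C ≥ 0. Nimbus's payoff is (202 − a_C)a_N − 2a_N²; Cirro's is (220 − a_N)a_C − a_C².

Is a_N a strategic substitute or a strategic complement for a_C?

strategic substitutes

Expanding Nimbus's payoff: 202a_N − a_Ca_N − 2a_N².
∂π/∂a_N = 202 − a_C − 4a_N = 0, so a_N = 50.5 − 0.25a_C.
The best-response slope da_N/da_C = −0.25 < 0: the reaction function is downward-sloping, so the choices are strategic substitutes.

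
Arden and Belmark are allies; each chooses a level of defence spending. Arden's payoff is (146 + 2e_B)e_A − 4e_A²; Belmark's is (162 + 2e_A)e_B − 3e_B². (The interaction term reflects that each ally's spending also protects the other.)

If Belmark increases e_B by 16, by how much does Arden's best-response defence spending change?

4

Expanding Arden's payoff: 146e_A + 2e_Be_A − 4e_A².
∂π/∂e_A = 146 + 2e_B − 8e_A = 0, so e_A = 18.25 + 0.25e_B.
The reaction-function slope is 0.25, so a 16-unit rise in e_B moves e_A by 0.25 × 16 = 4. Arden's best response rises — the actions are strategic complements.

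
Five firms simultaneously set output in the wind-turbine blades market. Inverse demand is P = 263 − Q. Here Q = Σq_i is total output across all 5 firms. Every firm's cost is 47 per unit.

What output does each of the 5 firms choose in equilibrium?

A representative firm's profit is π_i = q_i(263 − Q) − 47q_i, with Q = q_i + Σ_{j≠i} q_j.
First-order condition: 216 − 2q_i − Σ_{j≠i} q_j = 0.
With identical firms, set every q_j = q: then 216 − 2q − 4q = 0, i.e. q = 216/6 = 36.

36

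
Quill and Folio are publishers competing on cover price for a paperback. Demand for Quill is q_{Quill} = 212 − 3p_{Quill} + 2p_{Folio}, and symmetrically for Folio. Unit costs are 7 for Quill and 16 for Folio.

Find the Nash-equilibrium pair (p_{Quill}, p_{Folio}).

59.9375, 63.3125

Quill's profit: π = (p_{Quill} − 7)(212 − 3p_{Quill} + 2p_{Folio}).
∂π/∂p_{Quill} = 233 − 6p_{Quill} + 2p_{Folio} = 0 ⇒ p_{Quill} = 233/6 + (1/3)p_{Folio}.
Similarly p_{Folio} = 130/3 + (1/3)p_{Quill}.
Plugging p_{Folio} into Quill's best response: p_{Quill} = 233/6 + (1/3)(130/3 + (1/3)p_{Quill}) ⇒ (8/9)p_{Quill} = 959/18, so p_{Quill} = 59.9375.
Then p_{Folio} = 130/3 + (1/3)·59.9375 = 63.3125.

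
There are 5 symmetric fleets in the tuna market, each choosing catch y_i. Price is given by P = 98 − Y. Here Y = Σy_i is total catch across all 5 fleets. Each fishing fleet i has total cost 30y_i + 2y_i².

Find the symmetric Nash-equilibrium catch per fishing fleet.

6.8

A representative fishing fleet's profit is π_i = y_i(98 − Y) − 30y_i − 2y_i², with Y = y_i + Σ_{j≠i} y_j.
First-order condition: 68 − 6y_i − Σ_{j≠i} y_j = 0.
Imposing symmetry (y_j = y for all j) turns Σ_{j≠i} y_j into 4y, so 68 = 10y and y = 6.8.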